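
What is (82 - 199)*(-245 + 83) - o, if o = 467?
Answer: 18487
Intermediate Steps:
(82 - 199)*(-245 + 83) - o = (82 - 199)*(-245 + 83) - 1*467 = -117*(-162) - 467 = 18954 - 467 = 18487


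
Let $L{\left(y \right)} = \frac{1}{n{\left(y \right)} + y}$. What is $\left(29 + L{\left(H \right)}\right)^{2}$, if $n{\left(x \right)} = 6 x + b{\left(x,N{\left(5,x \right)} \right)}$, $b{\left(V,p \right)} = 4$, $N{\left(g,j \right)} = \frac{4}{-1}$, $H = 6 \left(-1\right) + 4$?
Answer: $\frac{83521}{100} \approx 835.21$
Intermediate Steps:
$H = -2$ ($H = -6 + 4 = -2$)
$N{\left(g,j \right)} = -4$ ($N{\left(g,j \right)} = 4 \left(-1\right) = -4$)
$n{\left(x \right)} = 4 + 6 x$ ($n{\left(x \right)} = 6 x + 4 = 4 + 6 x$)
$L{\left(y \right)} = \frac{1}{4 + 7 y}$ ($L{\left(y \right)} = \frac{1}{\left(4 + 6 y\right) + y} = \frac{1}{4 + 7 y}$)
$\left(29 + L{\left(H \right)}\right)^{2} = \left(29 + \frac{1}{4 + 7 \left(-2\right)}\right)^{2} = \left(29 + \frac{1}{4 - 14}\right)^{2} = \left(29 + \frac{1}{-10}\right)^{2} = \left(29 - \frac{1}{10}\right)^{2} = \left(\frac{289}{10}\right)^{2} = \frac{83521}{100}$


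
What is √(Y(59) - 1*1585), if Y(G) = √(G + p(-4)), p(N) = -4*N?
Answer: √(-1585 + 5*√3) ≈ 39.703*I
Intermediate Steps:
Y(G) = √(16 + G) (Y(G) = √(G - 4*(-4)) = √(G + 16) = √(16 + G))
√(Y(59) - 1*1585) = √(√(16 + 59) - 1*1585) = √(√75 - 1585) = √(5*√3 - 1585) = √(-1585 + 5*√3)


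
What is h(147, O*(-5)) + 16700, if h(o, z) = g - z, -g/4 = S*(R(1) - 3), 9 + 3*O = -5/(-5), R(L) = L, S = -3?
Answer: 49988/3 ≈ 16663.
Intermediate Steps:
O = -8/3 (O = -3 + (-5/(-5))/3 = -3 + (-5*(-⅕))/3 = -3 + (⅓)*1 = -3 + ⅓ = -8/3 ≈ -2.6667)
g = -24 (g = -(-12)*(1 - 3) = -(-12)*(-2) = -4*6 = -24)
h(o, z) = -24 - z
h(147, O*(-5)) + 16700 = (-24 - (-8)*(-5)/3) + 16700 = (-24 - 1*40/3) + 16700 = (-24 - 40/3) + 16700 = -112/3 + 16700 = 49988/3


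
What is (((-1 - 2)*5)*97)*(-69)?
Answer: 100395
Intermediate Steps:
(((-1 - 2)*5)*97)*(-69) = (-3*5*97)*(-69) = -15*97*(-69) = -1455*(-69) = 100395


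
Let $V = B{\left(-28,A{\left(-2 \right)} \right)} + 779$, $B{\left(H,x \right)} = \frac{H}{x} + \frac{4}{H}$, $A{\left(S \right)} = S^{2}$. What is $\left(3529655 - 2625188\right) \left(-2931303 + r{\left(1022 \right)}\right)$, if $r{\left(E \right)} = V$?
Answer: $- \frac{18553980978306}{7} \approx -2.6506 \cdot 10^{12}$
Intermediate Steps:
$B{\left(H,x \right)} = \frac{4}{H} + \frac{H}{x}$
$V = \frac{5403}{7}$ ($V = \left(\frac{4}{-28} - \frac{28}{\left(-2\right)^{2}}\right) + 779 = \left(4 \left(- \frac{1}{28}\right) - \frac{28}{4}\right) + 779 = \left(- \frac{1}{7} - 7\right) + 779 = - \frac{50}{7} + 779 = \frac{5403}{7} \approx 771.86$)
$r{\left(E \right)} = \frac{5403}{7}$
$\left(3529655 - 2625188\right) \left(-2931303 + r{\left(1022 \right)}\right) = \left(3529655 - 2625188\right) \left(-2931303 + \frac{5403}{7}\right) = 904467 \left(- \frac{20513718}{7}\right) = - \frac{18553980978306}{7}$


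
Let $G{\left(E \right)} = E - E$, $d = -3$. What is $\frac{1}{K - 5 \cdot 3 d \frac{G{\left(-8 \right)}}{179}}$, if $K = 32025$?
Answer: $\frac{1}{32025} \approx 3.1226 \cdot 10^{-5}$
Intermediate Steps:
$G{\left(E \right)} = 0$
$\frac{1}{K - 5 \cdot 3 d \frac{G{\left(-8 \right)}}{179}} = \frac{1}{32025 - 5 \cdot 3 \left(-3\right) \frac{0}{179}} = \frac{1}{32025 - 15 \left(-3\right) 0 \cdot \frac{1}{179}} = \frac{1}{32025 - \left(-45\right) 0} = \frac{1}{32025 - 0} = \frac{1}{32025 + 0} = \frac{1}{32025}$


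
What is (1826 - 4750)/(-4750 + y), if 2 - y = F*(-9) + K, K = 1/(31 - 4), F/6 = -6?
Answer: 78948/136945 ≈ 0.57649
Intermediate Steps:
F = -36 (F = 6*(-6) = -36)
K = 1/27 ≈ 0.037037
y = -8695/27 (y = 2 - (-36*(-9) + 1/27) = 2 - (324 + 1/27) = 2 - 1*8749/27 = 2 - 8749/27 = -8695/27 ≈ -322.04)
(1826 - 4750)/(-4750 + y) = (1826 - 4750)/(-4750 - 8695/27) = -2924/(-136945/27) = -2924*(-27/136945) = 78948/136945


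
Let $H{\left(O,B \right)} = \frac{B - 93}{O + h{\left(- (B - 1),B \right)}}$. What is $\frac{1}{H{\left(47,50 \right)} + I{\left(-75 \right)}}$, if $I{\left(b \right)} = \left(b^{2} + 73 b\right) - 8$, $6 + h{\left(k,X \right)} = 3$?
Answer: $\frac{44}{6205} \approx 0.0070911$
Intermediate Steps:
$h{\left(k,X \right)} = -3$ ($h{\left(k,X \right)} = -6 + 3 = -3$)
$H{\left(O,B \right)} = \frac{-93 + B}{-3 + O}$ ($H{\left(O,B \right)} = \frac{B - 93}{O - 3} = \frac{-93 + B}{-3 + O}$)
$I{\left(b \right)} = -8 + b^{2} + 73 b$
$\frac{1}{H{\left(47,50 \right)} + I{\left(-75 \right)}} = \frac{1}{\frac{-93 + 50}{-3 + 47} + \left(-8 + \left(-75\right)^{2} + 73 \left(-75\right)\right)} = \frac{1}{\frac{1}{44} \left(-43\right) - -142} = \frac{1}{\frac{1}{44} \left(-43\right) + 142} = \frac{1}{- \frac{43}{44} + 142} = \frac{1}{\frac{6205}{44}} = \frac{44}{6205}$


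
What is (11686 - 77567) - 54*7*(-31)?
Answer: -54163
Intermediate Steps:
(11686 - 77567) - 54*7*(-31) = -65881 - 378*(-31) = -65881 - 1*(-11718) = -65881 + 11718 = -54163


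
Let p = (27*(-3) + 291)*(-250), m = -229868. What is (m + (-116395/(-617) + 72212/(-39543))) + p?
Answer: -983523594961/3485433 ≈ -2.8218e+5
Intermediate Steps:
p = -52500 (p = (-81 + 291)*(-250) = 210*(-250) = -52500)
(m + (-116395/(-617) + 72212/(-39543))) + p = (-229868 + (-116395/(-617) + 72212/(-39543))) - 52500 = (-229868 + (-116395*(-1/617) + 72212*(-1/39543))) - 52500 = (-229868 + (116395/617 - 10316/5649)) - 52500 = (-229868 + 651150383/3485433) - 52500 = -800538362461/3485433 - 52500 = -983523594961/3485433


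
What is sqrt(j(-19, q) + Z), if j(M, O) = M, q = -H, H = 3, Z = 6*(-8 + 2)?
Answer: I*sqrt(55) ≈ 7.4162*I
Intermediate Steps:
Z = -36 (Z = 6*(-6) = -36)
q = -3 (q = -1*3 = -3)
sqrt(j(-19, q) + Z) = sqrt(-19 - 36) = sqrt(-55) = I*sqrt(55)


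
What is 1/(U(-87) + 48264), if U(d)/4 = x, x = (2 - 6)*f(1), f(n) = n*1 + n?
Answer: 1/48232 ≈ 2.0733e-5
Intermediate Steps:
f(n) = 2*n (f(n) = n + n = 2*n)
x = -8 (x = (2 - 6)*(2*1) = -4*2 = -8)
U(d) = -32 (U(d) = 4*(-8) = -32)
1/(U(-87) + 48264) = 1/(-32 + 48264) = 1/48232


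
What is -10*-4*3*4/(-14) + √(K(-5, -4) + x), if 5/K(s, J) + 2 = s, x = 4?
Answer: -240/7 + √161/7 ≈ -32.473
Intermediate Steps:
K(s, J) = 5/(-2 + s)
-10*-4*3*4/(-14) + √(K(-5, -4) + x) = -10*-4*3*4/(-14) + √(5/(-2 - 5) + 4) = -10*(-12*4)*(-1)/14 + √(5/(-7) + 4) = -(-480)*(-1)/14 + √(5*(-⅐) + 4) = -10*24/7 + √(-5/7 + 4) = -240/7 + √(23/7) = -240/7 + √161/7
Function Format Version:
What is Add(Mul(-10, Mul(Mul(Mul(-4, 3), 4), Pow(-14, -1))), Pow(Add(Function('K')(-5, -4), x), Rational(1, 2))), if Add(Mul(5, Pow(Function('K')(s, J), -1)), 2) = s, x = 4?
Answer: Add(Rational(-240, 7), Mul(Rational(1, 7), Pow(161, Rational(1, 2)))) ≈ -32.473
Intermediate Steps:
Function('K')(s, J) = Mul(5, Pow(Add(-2, s), -1))
Add(Mul(-10, Mul(Mul(Mul(-4, 3), 4), Pow(-14, -1))), Pow(Add(Function('K')(-5, -4), x), Rational(1, 2))) = Add(Mul(-10, Mul(Mul(Mul(-4, 3), 4), Pow(-14, -1))), Pow(Add(Mul(5, Pow(Add(-2, -5), -1)), 4), Rational(1, 2))) = Add(Mul(-10, Mul(Mul(-12, 4), Rational(-1, 14))), Pow(Add(Mul(5, Pow(-7, -1)), 4), Rational(1, 2))) = Add(Mul(-10, Mul(-48, Rational(-1, 14))), Pow(Add(Mul(5, Rational(-1, 7)), 4), Rational(1, 2))) = Add(Mul(-10, Rational(24, 7)), Pow(Add(Rational(-5, 7), 4), Rational(1, 2))) = Add(Rational(-240, 7), Pow(Rational(23, 7), Rational(1, 2))) = Add(Rational(-240, 7), Mul(Rational(1, 7), Pow(161, Rational(1, 2))))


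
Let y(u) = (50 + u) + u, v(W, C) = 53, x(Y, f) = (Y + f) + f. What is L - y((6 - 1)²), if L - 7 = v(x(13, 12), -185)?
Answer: -40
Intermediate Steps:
x(Y, f) = Y + 2*f
L = 60 (L = 7 + 53 = 60)
y(u) = 50 + 2*u
L - y((6 - 1)²) = 60 - (50 + 2*(6 - 1)²) = 60 - (50 + 2*5²) = 60 - (50 + 2*25) = 60 - (50 + 50) = 60 - 1*100 = 60 - 100 = -40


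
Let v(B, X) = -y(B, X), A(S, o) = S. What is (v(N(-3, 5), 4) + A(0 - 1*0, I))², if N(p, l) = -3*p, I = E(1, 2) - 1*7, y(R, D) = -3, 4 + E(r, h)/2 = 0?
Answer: 9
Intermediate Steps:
E(r, h) = -8 (E(r, h) = -8 + 2*0 = -8 + 0 = -8)
I = -15 (I = -8 - 1*7 = -8 - 7 = -15)
v(B, X) = 3 (v(B, X) = -1*(-3) = 3)
(v(N(-3, 5), 4) + A(0 - 1*0, I))² = (3 + (0 - 1*0))² = (3 + (0 + 0))² = (3 + 0)² = 3² = 9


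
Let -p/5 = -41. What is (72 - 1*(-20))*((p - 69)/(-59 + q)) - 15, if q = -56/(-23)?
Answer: -307291/1301 ≈ -236.20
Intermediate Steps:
p = 205 (p = -5*(-41) = 205)
q = 56/23 (q = -56*(-1/23) = 56/23 ≈ 2.4348)
(72 - 1*(-20))*((p - 69)/(-59 + q)) - 15 = (72 - 1*(-20))*((205 - 69)/(-59 + 56/23)) - 15 = (72 + 20)*(136/(-1301/23)) - 15 = 92*(136*(-23/1301)) - 15 = 92*(-3128/1301) - 15 = -287776/1301 - 15 = -307291/1301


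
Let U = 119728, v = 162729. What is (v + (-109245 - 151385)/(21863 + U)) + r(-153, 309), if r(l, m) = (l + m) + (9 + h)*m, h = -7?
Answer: 23150292643/141591 ≈ 1.6350e+5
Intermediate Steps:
r(l, m) = l + 3*m (r(l, m) = (l + m) + (9 - 7)*m = (l + m) + 2*m = l + 3*m)
(v + (-109245 - 151385)/(21863 + U)) + r(-153, 309) = (162729 + (-109245 - 151385)/(21863 + 119728)) + (-153 + 3*309) = (162729 - 260630/141591) + (-153 + 927) = (162729 - 260630*1/141591) + 774 = (162729 - 260630/141591) + 774 = 23040701209/141591 + 774 = 23150292643/141591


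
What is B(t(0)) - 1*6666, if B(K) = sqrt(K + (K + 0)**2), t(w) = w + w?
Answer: -6666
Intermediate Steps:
t(w) = 2*w
B(K) = sqrt(K + K**2)
B(t(0)) - 1*6666 = sqrt((2*0)*(1 + 2*0)) - 1*6666 = sqrt(0*(1 + 0)) - 6666 = sqrt(0*1) - 6666 = sqrt(0) - 6666 = 0 - 6666 = -6666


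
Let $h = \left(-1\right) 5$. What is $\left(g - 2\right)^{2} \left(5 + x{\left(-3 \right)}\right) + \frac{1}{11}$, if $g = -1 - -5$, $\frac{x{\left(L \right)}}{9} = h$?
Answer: $- \frac{1759}{11} \approx -159.91$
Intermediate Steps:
$h = -5$
$x{\left(L \right)} = -45$ ($x{\left(L \right)} = 9 \left(-5\right) = -45$)
$g = 4$ ($g = -1 + 5 = 4$)
$\left(g - 2\right)^{2} \left(5 + x{\left(-3 \right)}\right) + \frac{1}{11} = \left(4 - 2\right)^{2} \left(5 - 45\right) + \frac{1}{11} = 2^{2} \left(-40\right) + \frac{1}{11} = 4 \left(-40\right) + \frac{1}{11} = -160 + \frac{1}{11} = - \frac{1759}{11}$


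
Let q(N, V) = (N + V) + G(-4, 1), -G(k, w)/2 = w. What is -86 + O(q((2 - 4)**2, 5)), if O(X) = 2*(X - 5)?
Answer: -82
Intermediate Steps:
G(k, w) = -2*w
q(N, V) = -2 + N + V (q(N, V) = (N + V) - 2*1 = (N + V) - 2 = -2 + N + V)
O(X) = -10 + 2*X (O(X) = 2*(-5 + X) = -10 + 2*X)
-86 + O(q((2 - 4)**2, 5)) = -86 + (-10 + 2*(-2 + (2 - 4)**2 + 5)) = -86 + (-10 + 2*(-2 + (-2)**2 + 5)) = -86 + (-10 + 2*(-2 + 4 + 5)) = -86 + (-10 + 2*7) = -86 + (-10 + 14) = -86 + 4 = -82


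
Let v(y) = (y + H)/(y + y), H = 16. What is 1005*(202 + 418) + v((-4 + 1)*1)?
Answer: 3738587/6 ≈ 6.2310e+5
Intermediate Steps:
v(y) = (16 + y)/(2*y) (v(y) = (y + 16)/(y + y) = (16 + y)/((2*y)) = (16 + y)*(1/(2*y)) = (16 + y)/(2*y))
1005*(202 + 418) + v((-4 + 1)*1) = 1005*(202 + 418) + (16 + (-4 + 1)*1)/(2*(((-4 + 1)*1))) = 1005*620 + (16 - 3*1)/(2*((-3*1))) = 623100 + (½)*(16 - 3)/(-3) = 623100 + (½)*(-⅓)*13 = 623100 - 13/6 = 3738587/6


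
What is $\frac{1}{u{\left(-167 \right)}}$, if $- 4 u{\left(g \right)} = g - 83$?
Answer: $\frac{2}{125} \approx 0.016$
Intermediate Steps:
$u{\left(g \right)} = \frac{83}{4} - \frac{g}{4}$ ($u{\left(g \right)} = - \frac{g - 83}{4} = - \frac{-83 + g}{4} = \frac{83}{4} - \frac{g}{4}$)
$\frac{1}{u{\left(-167 \right)}} = \frac{1}{\frac{83}{4} - - \frac{167}{4}} = \frac{1}{\frac{83}{4} + \frac{167}{4}} = \frac{1}{\frac{125}{2}} = \frac{2}{125}$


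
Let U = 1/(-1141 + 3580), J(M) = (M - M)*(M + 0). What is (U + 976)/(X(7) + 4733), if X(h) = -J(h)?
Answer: 2380465/11543787 ≈ 0.20621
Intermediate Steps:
J(M) = 0 (J(M) = 0*M = 0)
U = 1/2439 ≈ 0.00041000
X(h) = 0 (X(h) = -1*0 = 0)
(U + 976)/(X(7) + 4733) = (1/2439 + 976)/(0 + 4733) = (2380465/2439)/4733 = (2380465/2439)*(1/4733) = 2380465/11543787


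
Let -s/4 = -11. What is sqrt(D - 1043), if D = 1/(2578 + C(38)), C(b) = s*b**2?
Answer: 13*I*sqrt(2997381034)/22038 ≈ 32.296*I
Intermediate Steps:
s = 44 (s = -4*(-11) = 44)
C(b) = 44*b**2
D = 1/66114 (D = 1/(2578 + 44*38**2) = 1/(2578 + 44*1444) = 1/(2578 + 63536) = 1/66114 ≈ 1.5125e-5)
sqrt(D - 1043) = sqrt(1/66114 - 1043) = sqrt(-68956901/66114) = 13*I*sqrt(2997381034)/22038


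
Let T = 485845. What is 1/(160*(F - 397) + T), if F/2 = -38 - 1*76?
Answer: 1/385845 ≈ 2.5917e-6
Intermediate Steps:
F = -228 (F = 2*(-38 - 1*76) = 2*(-38 - 76) = 2*(-114) = -228)
1/(160*(F - 397) + T) = 1/(160*(-228 - 397) + 485845) = 1/(160*(-625) + 485845) = 1/(-100000 + 485845) = 1/385845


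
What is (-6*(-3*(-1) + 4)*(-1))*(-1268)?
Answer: -53256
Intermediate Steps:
(-6*(-3*(-1) + 4)*(-1))*(-1268) = (-6*(3 + 4)*(-1))*(-1268) = (-6*7*(-1))*(-1268) = -42*(-1)*(-1268) = 42*(-1268) = -53256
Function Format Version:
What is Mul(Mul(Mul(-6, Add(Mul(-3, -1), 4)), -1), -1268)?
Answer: -53256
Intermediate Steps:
Mul(Mul(Mul(-6, Add(Mul(-3, -1), 4)), -1), -1268) = Mul(Mul(Mul(-6, Add(3, 4)), -1), -1268) = Mul(Mul(Mul(-6, 7), -1), -1268) = Mul(Mul(-42, -1), -1268) = Mul(42, -1268) = -53256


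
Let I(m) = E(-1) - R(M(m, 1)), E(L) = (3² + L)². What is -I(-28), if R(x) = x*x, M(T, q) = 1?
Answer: -63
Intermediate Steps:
E(L) = (9 + L)²
R(x) = x²
I(m) = 63 (I(m) = (9 - 1)² - 1*1² = 8² - 1*1 = 64 - 1 = 63)
-I(-28) = -1*63 = -63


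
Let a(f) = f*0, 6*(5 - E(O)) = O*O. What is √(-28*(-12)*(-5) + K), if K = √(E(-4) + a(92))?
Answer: √(-15120 + 3*√21)/3 ≈ 40.969*I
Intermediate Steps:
E(O) = 5 - O²/6 (E(O) = 5 - O*O/6 = 5 - O²/6)
a(f) = 0
K = √21/3 (K = √((5 - ⅙*(-4)²) + 0) = √((5 - ⅙*16) + 0) = √((5 - 8/3) + 0) = √(7/3 + 0) = √(7/3) = √21/3 ≈ 1.5275)
√(-28*(-12)*(-5) + K) = √(-28*(-12)*(-5) + √21/3) = √(336*(-5) + √21/3) = √(-1680 + √21/3)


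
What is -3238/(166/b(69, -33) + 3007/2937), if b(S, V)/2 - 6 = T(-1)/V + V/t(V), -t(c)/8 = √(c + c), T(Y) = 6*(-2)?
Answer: -246538033770012666/1070563626801305 + 2244079235101968*I*√66/1070563626801305 ≈ -230.29 + 17.029*I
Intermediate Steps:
T(Y) = -12
t(c) = -8*√2*√c (t(c) = -8*√(c + c) = -8*√2*√c)
b(S, V) = 12 - 24/V - √2*√V/8 (b(S, V) = 12 + 2*(-12/V + V/((-8*√2*√V))) = 12 + 2*(-12/V + V*(-√2/(16*√V))) = 12 + 2*(-12/V - √2*√V/16) = 12 + (-24/V - √2*√V/8) = 12 - 24/V - √2*√V/8)
-3238/(166/b(69, -33) + 3007/2937) = -3238/(166/(12 - 24/(-33) - √2*√(-33)/8) + 3007/2937) = -3238/(166/(12 - 24*(-1/33) - √2*I*√33/8) + 3007*(1/2937)) = -3238/(166/(12 + 8/11 - I*√66/8) + 3007/2937) = -3238/(166/(140/11 - I*√66/8) + 3007/2937) = -3238/(3007/2937 + 166/(140/11 - I*√66/8))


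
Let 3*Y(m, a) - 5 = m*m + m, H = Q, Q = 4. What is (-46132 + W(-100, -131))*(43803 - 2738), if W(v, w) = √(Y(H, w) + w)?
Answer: -1894410580 + 164260*I*√69/3 ≈ -1.8944e+9 + 4.5482e+5*I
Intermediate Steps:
H = 4
Y(m, a) = 5/3 + m/3 + m²/3 (Y(m, a) = 5/3 + (m*m + m)/3 = 5/3 + (m² + m)/3 = 5/3 + (m + m²)/3 = 5/3 + (m/3 + m²/3) = 5/3 + m/3 + m²/3)
W(v, w) = √(25/3 + w) (W(v, w) = √((5/3 + (⅓)*4 + (⅓)*4²) + w) = √((5/3 + 4/3 + (⅓)*16) + w) = √((5/3 + 4/3 + 16/3) + w) = √(25/3 + w))
(-46132 + W(-100, -131))*(43803 - 2738) = (-46132 + √(75 + 9*(-131))/3)*(43803 - 2738) = (-46132 + √(75 - 1179)/3)*41065 = (-46132 + √(-1104)/3)*41065 = (-46132 + (4*I*√69)/3)*41065 = (-46132 + 4*I*√69/3)*41065 = -1894410580 + 164260*I*√69/3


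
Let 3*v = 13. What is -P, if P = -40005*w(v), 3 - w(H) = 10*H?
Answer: -1613535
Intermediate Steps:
v = 13/3 (v = (⅓)*13 = 13/3 ≈ 4.3333)
w(H) = 3 - 10*H
P = 1613535 (P = -40005*(3 - 10*13/3) = -40005*(3 - 130/3) = -40005*(-121/3) = 1613535)
-P = -1*1613535 = -1613535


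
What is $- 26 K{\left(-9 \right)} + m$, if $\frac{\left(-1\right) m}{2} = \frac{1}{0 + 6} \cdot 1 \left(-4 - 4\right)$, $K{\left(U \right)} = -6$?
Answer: $\frac{476}{3} \approx 158.67$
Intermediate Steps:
$m = \frac{8}{3}$ ($m = - 2 \frac{1}{0 + 6} \cdot 1 \left(-4 - 4\right) = - 2 \cdot \frac{1}{6} \cdot 1 \left(-8\right) = - 2 \cdot \frac{1}{6} \left(-8\right) = \left(-2\right) \left(- \frac{4}{3}\right) = \frac{8}{3} \approx 2.6667$)
$- 26 K{\left(-9 \right)} + m = \left(-26\right) \left(-6\right) + \frac{8}{3} = 156 + \frac{8}{3} = \frac{476}{3}$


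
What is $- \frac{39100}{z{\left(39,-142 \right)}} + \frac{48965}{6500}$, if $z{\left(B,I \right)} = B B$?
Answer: $- \frac{2764219}{152100} \approx -18.174$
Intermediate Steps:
$z{\left(B,I \right)} = B^{2}$
$- \frac{39100}{z{\left(39,-142 \right)}} + \frac{48965}{6500} = - \frac{39100}{39^{2}} + \frac{48965}{6500} = - \frac{39100}{1521} + 48965 \cdot \frac{1}{6500} = \left(-39100\right) \frac{1}{1521} + \frac{9793}{1300} = - \frac{39100}{1521} + \frac{9793}{1300} = - \frac{2764219}{152100}$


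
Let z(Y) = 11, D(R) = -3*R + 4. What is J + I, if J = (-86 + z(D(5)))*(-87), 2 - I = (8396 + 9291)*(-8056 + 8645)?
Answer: -10411116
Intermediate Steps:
D(R) = 4 - 3*R
I = -10417641 (I = 2 - (8396 + 9291)*(-8056 + 8645) = 2 - 17687*589 = 2 - 1*10417643 = 2 - 10417643 = -10417641)
J = 6525 (J = (-86 + 11)*(-87) = -75*(-87) = 6525)
J + I = 6525 - 10417641 = -10411116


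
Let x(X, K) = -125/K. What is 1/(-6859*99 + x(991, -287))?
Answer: -287/194884642 ≈ -1.4727e-6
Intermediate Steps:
1/(-6859*99 + x(991, -287)) = 1/(-6859*99 - 125/(-287)) = 1/(-679041 - 125*(-1/287)) = 1/(-679041 + 125/287) = 1/(-194884642/287) = -287/194884642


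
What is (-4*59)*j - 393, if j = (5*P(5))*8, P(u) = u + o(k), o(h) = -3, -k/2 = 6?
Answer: -19273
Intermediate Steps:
k = -12 (k = -2*6 = -12)
P(u) = -3 + u (P(u) = u - 3 = -3 + u)
j = 80 (j = (5*(-3 + 5))*8 = (5*2)*8 = 10*8 = 80)
(-4*59)*j - 393 = -4*59*80 - 393 = -236*80 - 393 = -18880 - 393 = -19273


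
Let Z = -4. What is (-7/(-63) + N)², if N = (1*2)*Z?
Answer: 5041/81 ≈ 62.235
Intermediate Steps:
N = -8 (N = (1*2)*(-4) = 2*(-4) = -8)
(-7/(-63) + N)² = (-7/(-63) - 8)² = (-7*(-1/63) - 8)² = (⅑ - 8)² = (-71/9)² = 5041/81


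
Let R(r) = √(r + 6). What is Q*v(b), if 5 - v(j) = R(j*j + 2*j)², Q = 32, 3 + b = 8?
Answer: -1152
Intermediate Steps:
b = 5 (b = -3 + 8 = 5)
R(r) = √(6 + r)
v(j) = -1 - j² - 2*j (v(j) = 5 - (√(6 + (j*j + 2*j)))² = 5 - (√(6 + (j² + 2*j)))² = 5 - (√(6 + j² + 2*j))² = 5 - (6 + j² + 2*j) = 5 + (-6 - j² - 2*j) = -1 - j² - 2*j)
Q*v(b) = 32*(-1 - 1*5*(2 + 5)) = 32*(-1 - 1*5*7) = 32*(-1 - 35) = 32*(-36) = -1152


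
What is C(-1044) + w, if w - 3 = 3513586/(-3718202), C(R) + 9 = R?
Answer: -1953812843/1859101 ≈ -1050.9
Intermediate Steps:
C(R) = -9 + R
w = 3820510/1859101 (w = 3 + 3513586/(-3718202) = 3 + 3513586*(-1/3718202) = 3 - 1756793/1859101 = 3820510/1859101 ≈ 2.0550)
C(-1044) + w = (-9 - 1044) + 3820510/1859101 = -1053 + 3820510/1859101 = -1953812843/1859101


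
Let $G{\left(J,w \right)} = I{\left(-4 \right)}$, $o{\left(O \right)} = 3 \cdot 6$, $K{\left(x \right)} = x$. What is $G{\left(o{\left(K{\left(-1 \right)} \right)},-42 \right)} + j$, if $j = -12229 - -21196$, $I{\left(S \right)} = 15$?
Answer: $8982$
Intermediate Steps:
$o{\left(O \right)} = 18$
$G{\left(J,w \right)} = 15$
$j = 8967$ ($j = -12229 + 21196 = 8967$)
$G{\left(o{\left(K{\left(-1 \right)} \right)},-42 \right)} + j = 15 + 8967 = 8982$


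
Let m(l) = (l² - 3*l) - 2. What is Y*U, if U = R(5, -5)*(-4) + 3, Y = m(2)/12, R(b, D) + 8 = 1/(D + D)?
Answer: -59/5 ≈ -11.800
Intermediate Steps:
m(l) = -2 + l² - 3*l
R(b, D) = -8 + 1/(2*D) (R(b, D) = -8 + 1/(D + D) = -8 + 1/(2*D))
Y = -⅓ (Y = (-2 + 2² - 3*2)/12 = (-2 + 4 - 6)*(1/12) = -4*1/12 = -⅓ ≈ -0.33333)
U = 177/5 (U = (-8 + (½)/(-5))*(-4) + 3 = (-8 + (½)*(-⅕))*(-4) + 3 = (-8 - ⅒)*(-4) + 3 = -81/10*(-4) + 3 = 162/5 + 3 = 177/5 ≈ 35.400)
Y*U = -⅓*177/5 = -59/5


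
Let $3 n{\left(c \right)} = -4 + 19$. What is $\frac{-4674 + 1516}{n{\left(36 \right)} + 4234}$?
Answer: $- \frac{3158}{4239} \approx -0.74499$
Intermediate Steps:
$n{\left(c \right)} = 5$ ($n{\left(c \right)} = \frac{-4 + 19}{3} = \frac{1}{3} \cdot 15 = 5$)
$\frac{-4674 + 1516}{n{\left(36 \right)} + 4234} = \frac{-4674 + 1516}{5 + 4234} = - \frac{3158}{4239}$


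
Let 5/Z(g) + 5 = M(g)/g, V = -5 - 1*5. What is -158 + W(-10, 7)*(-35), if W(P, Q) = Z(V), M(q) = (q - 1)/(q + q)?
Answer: -124738/1011 ≈ -123.38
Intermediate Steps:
M(q) = (-1 + q)/(2*q) (M(q) = (-1 + q)/((2*q)) = (-1 + q)*(1/(2*q)) = (-1 + q)/(2*q))
V = -10 (V = -5 - 5 = -10)
Z(g) = 5/(-5 + (-1 + g)/(2*g**2)) (Z(g) = 5/(-5 + ((-1 + g)/(2*g))/g) = 5/(-5 + (-1 + g)/(2*g**2)))
W(P, Q) = -1000/1011 (W(P, Q) = -10*(-10)**2/(1 - 1*(-10) + 10*(-10)**2) = -10*100/(1 + 10 + 10*100) = -10*100/(1 + 10 + 1000) = -10*100/1011 = -10*100*1/1011 = -1000/1011)
-158 + W(-10, 7)*(-35) = -158 - 1000/1011*(-35) = -158 + 35000/1011 = -124738/1011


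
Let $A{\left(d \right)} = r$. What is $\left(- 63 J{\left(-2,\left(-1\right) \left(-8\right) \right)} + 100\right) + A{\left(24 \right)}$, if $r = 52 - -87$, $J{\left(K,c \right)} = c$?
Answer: $-265$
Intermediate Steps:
$r = 139$ ($r = 52 + 87 = 139$)
$A{\left(d \right)} = 139$
$\left(- 63 J{\left(-2,\left(-1\right) \left(-8\right) \right)} + 100\right) + A{\left(24 \right)} = \left(- 63 \left(\left(-1\right) \left(-8\right)\right) + 100\right) + 139 = \left(\left(-63\right) 8 + 100\right) + 139 = \left(-504 + 100\right) + 139 = -404 + 139 = -265$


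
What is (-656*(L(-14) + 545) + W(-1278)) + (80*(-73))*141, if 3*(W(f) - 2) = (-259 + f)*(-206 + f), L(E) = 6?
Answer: -1273774/3 ≈ -4.2459e+5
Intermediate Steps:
W(f) = 2 + (-259 + f)*(-206 + f)/3 (W(f) = 2 + ((-259 + f)*(-206 + f))/3 = 2 + (-259 + f)*(-206 + f)/3)
(-656*(L(-14) + 545) + W(-1278)) + (80*(-73))*141 = (-656*(6 + 545) + (53360/3 - 155*(-1278) + (1/3)*(-1278)**2)) + (80*(-73))*141 = (-656*551 + (53360/3 + 198090 + (1/3)*1633284)) - 5840*141 = (-361456 + (53360/3 + 198090 + 544428)) - 823440 = (-361456 + 2280914/3) - 823440 = 1196546/3 - 823440 = -1273774/3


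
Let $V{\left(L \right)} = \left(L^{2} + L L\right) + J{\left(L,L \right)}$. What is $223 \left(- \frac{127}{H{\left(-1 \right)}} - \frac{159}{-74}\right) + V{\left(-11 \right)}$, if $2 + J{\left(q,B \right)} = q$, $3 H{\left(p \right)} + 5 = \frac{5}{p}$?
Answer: $\frac{1702823}{185} \approx 9204.5$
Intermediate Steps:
$H{\left(p \right)} = - \frac{5}{3} + \frac{5}{3 p}$ ($H{\left(p \right)} = - \frac{5}{3} + \frac{5 \frac{1}{p}}{3} = - \frac{5}{3} + \frac{5}{3 p}$)
$J{\left(q,B \right)} = -2 + q$
$V{\left(L \right)} = -2 + L + 2 L^{2}$ ($V{\left(L \right)} = \left(L^{2} + L L\right) + \left(-2 + L\right) = \left(L^{2} + L^{2}\right) + \left(-2 + L\right) = 2 L^{2} + \left(-2 + L\right) = -2 + L + 2 L^{2}$)
$223 \left(- \frac{127}{H{\left(-1 \right)}} - \frac{159}{-74}\right) + V{\left(-11 \right)} = 223 \left(- \frac{127}{\frac{5}{3} \frac{1}{-1} \left(1 - -1\right)} - \frac{159}{-74}\right) - \left(13 - 242\right) = 223 \left(- \frac{127}{\frac{5}{3} \left(-1\right) \left(1 + 1\right)} - - \frac{159}{74}\right) - -229 = 223 \left(- \frac{127}{\frac{5}{3} \left(-1\right) 2} + \frac{159}{74}\right) - -229 = 223 \left(- \frac{127}{- \frac{10}{3}} + \frac{159}{74}\right) + 229 = 223 \left(\left(-127\right) \left(- \frac{3}{10}\right) + \frac{159}{74}\right) + 229 = 223 \left(\frac{381}{10} + \frac{159}{74}\right) + 229 = 223 \cdot \frac{7446}{185} + 229 = \frac{1660458}{185} + 229 = \frac{1702823}{185}$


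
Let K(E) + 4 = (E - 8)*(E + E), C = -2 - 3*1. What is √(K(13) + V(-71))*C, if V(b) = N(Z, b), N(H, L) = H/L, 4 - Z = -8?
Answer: -5*√634314/71 ≈ -56.087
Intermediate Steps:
Z = 12 (Z = 4 - 1*(-8) = 4 + 8 = 12)
C = -5 (C = -2 - 3 = -5)
K(E) = -4 + 2*E*(-8 + E) (K(E) = -4 + (E - 8)*(E + E) = -4 + (-8 + E)*(2*E) = -4 + 2*E*(-8 + E))
V(b) = 12/b
√(K(13) + V(-71))*C = √((-4 - 16*13 + 2*13²) + 12/(-71))*(-5) = √((-4 - 208 + 2*169) + 12*(-1/71))*(-5) = √((-4 - 208 + 338) - 12/71)*(-5) = √(126 - 12/71)*(-5) = √(8934/71)*(-5) = (√634314/71)*(-5) = -5*√634314/71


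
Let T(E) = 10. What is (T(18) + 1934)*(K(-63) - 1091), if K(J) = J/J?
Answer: -2118960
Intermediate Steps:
K(J) = 1
(T(18) + 1934)*(K(-63) - 1091) = (10 + 1934)*(1 - 1091) = 1944*(-1090) = -2118960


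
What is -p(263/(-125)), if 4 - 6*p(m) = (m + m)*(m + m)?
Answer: 35696/15625 ≈ 2.2845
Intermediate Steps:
p(m) = ⅔ - 2*m²/3 (p(m) = ⅔ - (m + m)*(m + m)/6 = ⅔ - 2*m*2*m/6 = ⅔ - 2*m²/3)
-p(263/(-125)) = -(⅔ - 2*(263/(-125))²/3) = -(⅔ - 2*(263*(-1/125))²/3) = -(⅔ - 2*(-263/125)²/3) = -(⅔ - ⅔*69169/15625) = -(⅔ - 138338/46875) = -1*(-35696/15625) = 35696/15625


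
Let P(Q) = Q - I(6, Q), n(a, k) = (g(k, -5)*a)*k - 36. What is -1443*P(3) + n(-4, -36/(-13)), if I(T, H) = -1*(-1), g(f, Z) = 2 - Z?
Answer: -38994/13 ≈ -2999.5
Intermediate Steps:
I(T, H) = 1
n(a, k) = -36 + 7*a*k (n(a, k) = ((2 - 1*(-5))*a)*k - 36 = ((2 + 5)*a)*k - 36 = (7*a)*k - 36 = 7*a*k - 36 = -36 + 7*a*k)
P(Q) = -1 + Q (P(Q) = Q - 1*1 = Q - 1 = -1 + Q)
-1443*P(3) + n(-4, -36/(-13)) = -1443*(-1 + 3) + (-36 + 7*(-4)*(-36/(-13))) = -1443*2 + (-36 + 7*(-4)*(-36*(-1/13))) = -2886 + (-36 + 7*(-4)*(36/13)) = -2886 + (-36 - 1008/13) = -2886 - 1476/13 = -38994/13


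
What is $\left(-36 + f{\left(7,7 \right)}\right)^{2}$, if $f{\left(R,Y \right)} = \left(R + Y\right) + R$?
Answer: $225$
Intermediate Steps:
$f{\left(R,Y \right)} = Y + 2 R$
$\left(-36 + f{\left(7,7 \right)}\right)^{2} = \left(-36 + \left(7 + 2 \cdot 7\right)\right)^{2} = \left(-36 + \left(7 + 14\right)\right)^{2} = \left(-36 + 21\right)^{2} = \left(-15\right)^{2} = 225$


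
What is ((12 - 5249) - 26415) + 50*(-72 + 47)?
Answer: -32902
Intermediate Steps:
((12 - 5249) - 26415) + 50*(-72 + 47) = (-5237 - 26415) + 50*(-25) = -31652 - 1250 = -32902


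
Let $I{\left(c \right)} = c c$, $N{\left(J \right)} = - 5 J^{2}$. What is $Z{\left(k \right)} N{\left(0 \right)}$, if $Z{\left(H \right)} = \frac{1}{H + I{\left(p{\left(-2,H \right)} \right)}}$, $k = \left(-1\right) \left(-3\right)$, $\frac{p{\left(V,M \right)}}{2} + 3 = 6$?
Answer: $0$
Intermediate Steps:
$p{\left(V,M \right)} = 6$ ($p{\left(V,M \right)} = -6 + 2 \cdot 6 = -6 + 12 = 6$)
$I{\left(c \right)} = c^{2}$
$k = 3$
$Z{\left(H \right)} = \frac{1}{36 + H}$ ($Z{\left(H \right)} = \frac{1}{H + 6^{2}} = \frac{1}{H + 36} = \frac{1}{36 + H}$)
$Z{\left(k \right)} N{\left(0 \right)} = \frac{\left(-5\right) 0^{2}}{36 + 3} = \frac{\left(-5\right) 0}{39} = \frac{1}{39} \cdot 0 = 0$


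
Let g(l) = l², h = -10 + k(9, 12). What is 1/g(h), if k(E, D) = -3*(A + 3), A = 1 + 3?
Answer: 1/961 ≈ 0.0010406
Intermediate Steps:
A = 4
k(E, D) = -21 (k(E, D) = -3*(4 + 3) = -3*7 = -21)
h = -31 (h = -10 - 21 = -31)
1/g(h) = 1/((-31)²) = 1/961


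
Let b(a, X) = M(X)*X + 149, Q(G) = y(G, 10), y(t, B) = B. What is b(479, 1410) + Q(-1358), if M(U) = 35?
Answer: 49509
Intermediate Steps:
Q(G) = 10
b(a, X) = 149 + 35*X (b(a, X) = 35*X + 149 = 149 + 35*X)
b(479, 1410) + Q(-1358) = (149 + 35*1410) + 10 = (149 + 49350) + 10 = 49499 + 10 = 49509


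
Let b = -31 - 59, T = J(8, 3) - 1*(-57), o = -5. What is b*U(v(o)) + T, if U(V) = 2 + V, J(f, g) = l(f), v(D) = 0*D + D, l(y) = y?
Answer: 335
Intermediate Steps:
v(D) = D (v(D) = 0 + D = D)
J(f, g) = f
T = 65 (T = 8 - 1*(-57) = 8 + 57 = 65)
b = -90
b*U(v(o)) + T = -90*(2 - 5) + 65 = -90*(-3) + 65 = 270 + 65 = 335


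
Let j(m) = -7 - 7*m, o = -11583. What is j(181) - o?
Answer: 10309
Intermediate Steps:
j(181) - o = (-7 - 7*181) - 1*(-11583) = (-7 - 1267) + 11583 = -1274 + 11583 = 10309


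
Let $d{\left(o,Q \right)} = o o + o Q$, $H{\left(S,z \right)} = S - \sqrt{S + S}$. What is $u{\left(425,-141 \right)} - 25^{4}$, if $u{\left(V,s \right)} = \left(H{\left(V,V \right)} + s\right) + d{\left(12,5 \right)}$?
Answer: $-390137 - 5 \sqrt{34} \approx -3.9017 \cdot 10^{5}$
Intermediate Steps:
$H{\left(S,z \right)} = S - \sqrt{2} \sqrt{S}$ ($H{\left(S,z \right)} = S - \sqrt{2 S} = S - \sqrt{2} \sqrt{S}$)
$d{\left(o,Q \right)} = o^{2} + Q o$
$u{\left(V,s \right)} = 204 + V + s - \sqrt{2} \sqrt{V}$ ($u{\left(V,s \right)} = \left(\left(V - \sqrt{2} \sqrt{V}\right) + s\right) + 12 \left(5 + 12\right) = \left(V + s - \sqrt{2} \sqrt{V}\right) + 12 \cdot 17 = \left(V + s - \sqrt{2} \sqrt{V}\right) + 204 = 204 + V + s - \sqrt{2} \sqrt{V}$)
$u{\left(425,-141 \right)} - 25^{4} = \left(204 + 425 - 141 - \sqrt{2} \sqrt{425}\right) - 25^{4} = \left(204 + 425 - 141 - \sqrt{2} \cdot 5 \sqrt{17}\right) - 390625 = \left(204 + 425 - 141 - 5 \sqrt{34}\right) - 390625 = \left(488 - 5 \sqrt{34}\right) - 390625 = -390137 - 5 \sqrt{34}$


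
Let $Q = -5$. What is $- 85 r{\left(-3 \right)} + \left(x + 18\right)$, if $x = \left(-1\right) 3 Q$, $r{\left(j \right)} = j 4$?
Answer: $1053$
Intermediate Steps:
$r{\left(j \right)} = 4 j$
$x = 15$ ($x = \left(-1\right) 3 \left(-5\right) = \left(-3\right) \left(-5\right) = 15$)
$- 85 r{\left(-3 \right)} + \left(x + 18\right) = - 85 \cdot 4 \left(-3\right) + \left(15 + 18\right) = \left(-85\right) \left(-12\right) + 33 = 1020 + 33 = 1053$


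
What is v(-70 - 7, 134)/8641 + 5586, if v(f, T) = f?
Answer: 48268549/8641 ≈ 5586.0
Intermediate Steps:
v(-70 - 7, 134)/8641 + 5586 = (-70 - 7)/8641 + 5586 = -77*1/8641 + 5586 = -77/8641 + 5586 = 48268549/8641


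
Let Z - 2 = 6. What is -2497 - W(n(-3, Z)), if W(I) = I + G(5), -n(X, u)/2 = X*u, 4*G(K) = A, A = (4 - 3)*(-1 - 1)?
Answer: -5089/2 ≈ -2544.5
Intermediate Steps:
A = -2 (A = 1*(-2) = -2)
G(K) = -1/2 (G(K) = (1/4)*(-2) = -1/2)
Z = 8 (Z = 2 + 6 = 8)
n(X, u) = -2*X*u
W(I) = -1/2 + I (W(I) = I - 1/2 = -1/2 + I)
-2497 - W(n(-3, Z)) = -2497 - (-1/2 - 2*(-3)*8) = -2497 - (-1/2 + 48) = -2497 - 1*95/2 = -2497 - 95/2 = -5089/2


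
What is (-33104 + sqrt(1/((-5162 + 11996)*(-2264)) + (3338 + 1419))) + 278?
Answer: -32826 + sqrt(71173113182930541)/3868044 ≈ -32757.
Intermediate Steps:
(-33104 + sqrt(1/((-5162 + 11996)*(-2264)) + (3338 + 1419))) + 278 = (-33104 + sqrt(-1/2264/6834 + 4757)) + 278 = (-33104 + sqrt((1/6834)*(-1/2264) + 4757)) + 278 = (-33104 + sqrt(-1/15472176 + 4757)) + 278 = (-33104 + sqrt(73601141231/15472176)) + 278 = (-33104 + sqrt(71173113182930541)/3868044) + 278 = -32826 + sqrt(71173113182930541)/3868044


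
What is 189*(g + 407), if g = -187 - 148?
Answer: 13608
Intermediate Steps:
g = -335
189*(g + 407) = 189*(-335 + 407) = 189*72 = 13608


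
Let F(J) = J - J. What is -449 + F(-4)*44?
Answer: -449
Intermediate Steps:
F(J) = 0
-449 + F(-4)*44 = -449 + 0*44 = -449 + 0 = -449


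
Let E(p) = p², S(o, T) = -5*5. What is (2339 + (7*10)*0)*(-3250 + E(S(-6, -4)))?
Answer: -6139875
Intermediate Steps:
S(o, T) = -25
(2339 + (7*10)*0)*(-3250 + E(S(-6, -4))) = (2339 + (7*10)*0)*(-3250 + (-25)²) = (2339 + 70*0)*(-3250 + 625) = (2339 + 0)*(-2625) = 2339*(-2625) = -6139875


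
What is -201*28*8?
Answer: -45024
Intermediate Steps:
-201*28*8 = -5628*8 = -45024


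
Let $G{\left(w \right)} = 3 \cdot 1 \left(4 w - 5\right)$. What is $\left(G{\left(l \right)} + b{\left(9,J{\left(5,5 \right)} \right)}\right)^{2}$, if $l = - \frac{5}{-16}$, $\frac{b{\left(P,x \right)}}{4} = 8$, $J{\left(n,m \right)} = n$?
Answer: $\frac{6889}{16} \approx 430.56$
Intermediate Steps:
$b{\left(P,x \right)} = 32$ ($b{\left(P,x \right)} = 4 \cdot 8 = 32$)
$l = \frac{5}{16}$ ($l = \left(-5\right) \left(- \frac{1}{16}\right) = \frac{5}{16} \approx 0.3125$)
$G{\left(w \right)} = -15 + 12 w$ ($G{\left(w \right)} = 3 \left(-5 + 4 w\right) = -15 + 12 w$)
$\left(G{\left(l \right)} + b{\left(9,J{\left(5,5 \right)} \right)}\right)^{2} = \left(\left(-15 + 12 \cdot \frac{5}{16}\right) + 32\right)^{2} = \left(\left(-15 + \frac{15}{4}\right) + 32\right)^{2} = \left(- \frac{45}{4} + 32\right)^{2} = \left(\frac{83}{4}\right)^{2} = \frac{6889}{16}$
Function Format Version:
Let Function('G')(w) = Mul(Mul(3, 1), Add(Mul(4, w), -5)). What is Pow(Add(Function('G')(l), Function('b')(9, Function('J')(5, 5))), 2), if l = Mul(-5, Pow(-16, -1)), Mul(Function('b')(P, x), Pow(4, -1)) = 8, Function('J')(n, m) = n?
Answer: Rational(6889, 16) ≈ 430.56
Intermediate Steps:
Function('b')(P, x) = 32 (Function('b')(P, x) = Mul(4, 8) = 32)
l = Rational(5, 16) (l = Mul(-5, Rational(-1, 16)) = Rational(5, 16) ≈ 0.31250)
Function('G')(w) = Add(-15, Mul(12, w)) (Function('G')(w) = Mul(3, Add(-5, Mul(4, w))) = Add(-15, Mul(12, w)))
Pow(Add(Function('G')(l), Function('b')(9, Function('J')(5, 5))), 2) = Pow(Add(Add(-15, Mul(12, Rational(5, 16))), 32), 2) = Pow(Add(Add(-15, Rational(15, 4)), 32), 2) = Pow(Add(Rational(-45, 4), 32), 2) = Pow(Rational(83, 4), 2) = Rational(6889, 16)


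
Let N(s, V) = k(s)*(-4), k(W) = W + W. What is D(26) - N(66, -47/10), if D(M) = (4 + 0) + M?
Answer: 558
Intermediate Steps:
D(M) = 4 + M
k(W) = 2*W
N(s, V) = -8*s (N(s, V) = (2*s)*(-4) = -8*s)
D(26) - N(66, -47/10) = (4 + 26) - (-8)*66 = 30 - 1*(-528) = 30 + 528 = 558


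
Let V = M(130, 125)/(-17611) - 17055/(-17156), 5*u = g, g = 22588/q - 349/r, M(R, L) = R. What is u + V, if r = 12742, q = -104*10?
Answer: -1051805240046389/312795880675850 ≈ -3.3626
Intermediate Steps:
q = -1040
g = -36022407/1656460 (g = 22588/(-1040) - 349/12742 = 22588*(-1/1040) - 349*1/12742 = -5647/260 - 349/12742 = -36022407/1656460 ≈ -21.747)
u = -36022407/8282300 (u = (⅕)*(-36022407/1656460) = -36022407/8282300 ≈ -4.3493)
V = 298125325/302134316 (V = 130/(-17611) - 17055/(-17156) = 130*(-1/17611) - 17055*(-1/17156) = -130/17611 + 17055/17156 = 298125325/302134316 ≈ 0.98673)
u + V = -36022407/8282300 + 298125325/302134316 = -1051805240046389/312795880675850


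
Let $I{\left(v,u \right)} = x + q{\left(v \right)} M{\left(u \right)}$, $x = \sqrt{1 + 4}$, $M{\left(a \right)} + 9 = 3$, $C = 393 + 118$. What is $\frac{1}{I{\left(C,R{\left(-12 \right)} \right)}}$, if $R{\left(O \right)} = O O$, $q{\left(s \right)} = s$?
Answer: $- \frac{3066}{9400351} - \frac{\sqrt{5}}{9400351} \approx -0.0003264$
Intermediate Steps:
$R{\left(O \right)} = O^{2}$
$C = 511$
$M{\left(a \right)} = -6$ ($M{\left(a \right)} = -9 + 3 = -6$)
$x = \sqrt{5} \approx 2.2361$
$I{\left(v,u \right)} = \sqrt{5} - 6 v$ ($I{\left(v,u \right)} = \sqrt{5} + v \left(-6\right) = \sqrt{5} - 6 v$)
$\frac{1}{I{\left(C,R{\left(-12 \right)} \right)}} = \frac{1}{\sqrt{5} - 3066} = \frac{1}{-3066 + \sqrt{5}}$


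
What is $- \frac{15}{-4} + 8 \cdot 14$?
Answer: $\frac{463}{4} \approx 115.75$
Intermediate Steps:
$- \frac{15}{-4} + 8 \cdot 14 = \left(-15\right) \left(- \frac{1}{4}\right) + 112 = \frac{15}{4} + 112 = \frac{463}{4}$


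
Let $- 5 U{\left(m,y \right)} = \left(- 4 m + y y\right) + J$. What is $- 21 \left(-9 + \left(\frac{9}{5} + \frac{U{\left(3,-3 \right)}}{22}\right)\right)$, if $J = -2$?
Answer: $\frac{16527}{110} \approx 150.25$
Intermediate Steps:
$U{\left(m,y \right)} = \frac{2}{5} - \frac{y^{2}}{5} + \frac{4 m}{5}$ ($U{\left(m,y \right)} = - \frac{\left(- 4 m + y y\right) - 2}{5} = - \frac{\left(- 4 m + y^{2}\right) - 2}{5} = - \frac{\left(y^{2} - 4 m\right) - 2}{5} = - \frac{-2 + y^{2} - 4 m}{5} = \frac{2}{5} - \frac{y^{2}}{5} + \frac{4 m}{5}$)
$- 21 \left(-9 + \left(\frac{9}{5} + \frac{U{\left(3,-3 \right)}}{22}\right)\right) = - 21 \left(-9 + \left(\frac{9}{5} + \frac{\frac{2}{5} - \frac{\left(-3\right)^{2}}{5} + \frac{4}{5} \cdot 3}{22}\right)\right) = - 21 \left(-9 + \left(9 \cdot \frac{1}{5} + \left(\frac{2}{5} - \frac{9}{5} + \frac{12}{5}\right) \frac{1}{22}\right)\right) = - 21 \left(-9 + \left(\frac{9}{5} + \left(\frac{2}{5} - \frac{9}{5} + \frac{12}{5}\right) \frac{1}{22}\right)\right) = - 21 \left(-9 + \left(\frac{9}{5} + 1 \cdot \frac{1}{22}\right)\right) = - 21 \left(-9 + \left(\frac{9}{5} + \frac{1}{22}\right)\right) = - 21 \left(-9 + \frac{203}{110}\right) = \left(-21\right) \left(- \frac{787}{110}\right) = \frac{16527}{110}$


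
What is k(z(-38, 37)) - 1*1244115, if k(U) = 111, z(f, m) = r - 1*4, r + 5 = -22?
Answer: -1244004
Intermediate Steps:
r = -27 (r = -5 - 22 = -27)
z(f, m) = -31 (z(f, m) = -27 - 1*4 = -27 - 4 = -31)
k(z(-38, 37)) - 1*1244115 = 111 - 1*1244115 = 111 - 1244115 = -1244004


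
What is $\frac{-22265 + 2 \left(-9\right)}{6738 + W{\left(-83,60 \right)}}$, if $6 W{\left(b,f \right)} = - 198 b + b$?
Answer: $- \frac{133698}{56779} \approx -2.3547$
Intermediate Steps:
$W{\left(b,f \right)} = - \frac{197 b}{6}$ ($W{\left(b,f \right)} = \frac{- 198 b + b}{6} = \frac{\left(-197\right) b}{6} = - \frac{197 b}{6}$)
$\frac{-22265 + 2 \left(-9\right)}{6738 + W{\left(-83,60 \right)}} = \frac{-22265 + 2 \left(-9\right)}{6738 - - \frac{16351}{6}} = \frac{-22265 - 18}{6738 + \frac{16351}{6}} = - \frac{22283}{\frac{56779}{6}} = \left(-22283\right) \frac{6}{56779} = - \frac{133698}{56779}$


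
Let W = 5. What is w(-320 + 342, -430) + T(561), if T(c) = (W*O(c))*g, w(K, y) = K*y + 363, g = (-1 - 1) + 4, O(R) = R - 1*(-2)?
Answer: -3467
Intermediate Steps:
O(R) = 2 + R (O(R) = R + 2 = 2 + R)
g = 2 (g = -2 + 4 = 2)
w(K, y) = 363 + K*y
T(c) = 20 + 10*c (T(c) = (5*(2 + c))*2 = (10 + 5*c)*2 = 20 + 10*c)
w(-320 + 342, -430) + T(561) = (363 + (-320 + 342)*(-430)) + (20 + 10*561) = (363 + 22*(-430)) + (20 + 5610) = (363 - 9460) + 5630 = -9097 + 5630 = -3467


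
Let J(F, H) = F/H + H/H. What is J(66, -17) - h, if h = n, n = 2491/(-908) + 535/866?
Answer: -5057915/6683788 ≈ -0.75674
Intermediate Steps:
n = -835713/393164 (n = 2491*(-1/908) + 535*(1/866) = -2491/908 + 535/866 = -835713/393164 ≈ -2.1256)
J(F, H) = 1 + F/H (J(F, H) = F/H + 1 = 1 + F/H)
h = -835713/393164 ≈ -2.1256
J(66, -17) - h = (66 - 17)/(-17) - 1*(-835713/393164) = -1/17*49 + 835713/393164 = -49/17 + 835713/393164 = -5057915/6683788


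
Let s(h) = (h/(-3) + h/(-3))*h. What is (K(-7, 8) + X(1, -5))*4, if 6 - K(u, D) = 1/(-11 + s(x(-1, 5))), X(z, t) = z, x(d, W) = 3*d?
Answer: 480/17 ≈ 28.235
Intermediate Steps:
s(h) = -2*h²/3 (s(h) = (h*(-⅓) + h*(-⅓))*h = (-h/3 - h/3)*h = (-2*h/3)*h = -2*h²/3)
K(u, D) = 103/17 (K(u, D) = 6 - 1/(-11 - 2*(3*(-1))²/3) = 6 - 1/(-11 - ⅔*(-3)²) = 6 - 1/(-11 - ⅔*9) = 6 - 1/(-11 - 6) = 6 - 1/(-17) = 6 - 1*(-1/17) = 6 + 1/17 = 103/17)
(K(-7, 8) + X(1, -5))*4 = (103/17 + 1)*4 = (120/17)*4 = 480/17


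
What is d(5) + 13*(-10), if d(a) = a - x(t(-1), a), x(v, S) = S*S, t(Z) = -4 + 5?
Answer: -150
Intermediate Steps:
t(Z) = 1
x(v, S) = S²
d(a) = a - a²
d(5) + 13*(-10) = 5*(1 - 1*5) + 13*(-10) = 5*(1 - 5) - 130 = 5*(-4) - 130 = -20 - 130 = -150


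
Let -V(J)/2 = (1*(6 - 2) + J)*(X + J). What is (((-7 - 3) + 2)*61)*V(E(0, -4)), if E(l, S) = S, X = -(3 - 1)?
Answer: 0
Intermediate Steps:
X = -2 (X = -1*2 = -2)
V(J) = -2*(-2 + J)*(4 + J) (V(J) = -2*(1*(6 - 2) + J)*(-2 + J) = -2*(1*4 + J)*(-2 + J) = -2*(4 + J)*(-2 + J) = -2*(-2 + J)*(4 + J))
(((-7 - 3) + 2)*61)*V(E(0, -4)) = (((-7 - 3) + 2)*61)*(16 - 4*(-4) - 2*(-4)²) = ((-10 + 2)*61)*(16 + 16 - 2*16) = (-8*61)*(16 + 16 - 32) = -488*0 = 0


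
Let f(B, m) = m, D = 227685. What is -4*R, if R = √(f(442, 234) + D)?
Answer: -4*√227919 ≈ -1909.6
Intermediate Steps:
R = √227919 (R = √(234 + 227685) = √227919 ≈ 477.41)
-4*R = -4*√227919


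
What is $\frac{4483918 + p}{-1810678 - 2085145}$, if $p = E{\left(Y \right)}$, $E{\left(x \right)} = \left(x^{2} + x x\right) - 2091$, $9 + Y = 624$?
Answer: $- \frac{26323}{19577} \approx -1.3446$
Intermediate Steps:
$Y = 615$ ($Y = -9 + 624 = 615$)
$E{\left(x \right)} = -2091 + 2 x^{2}$ ($E{\left(x \right)} = \left(x^{2} + x^{2}\right) - 2091 = 2 x^{2} - 2091 = -2091 + 2 x^{2}$)
$p = 754359$ ($p = -2091 + 2 \cdot 615^{2} = -2091 + 2 \cdot 378225 = -2091 + 756450 = 754359$)
$\frac{4483918 + p}{-1810678 - 2085145} = \frac{4483918 + 754359}{-1810678 - 2085145} = \frac{5238277}{-3895823} = 5238277 \left(- \frac{1}{3895823}\right) = - \frac{26323}{19577}$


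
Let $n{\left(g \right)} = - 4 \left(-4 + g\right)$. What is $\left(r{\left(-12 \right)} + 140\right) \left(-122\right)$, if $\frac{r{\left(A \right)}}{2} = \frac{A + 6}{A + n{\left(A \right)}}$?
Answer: $- \frac{221674}{13} \approx -17052.0$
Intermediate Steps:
$n{\left(g \right)} = 16 - 4 g$
$r{\left(A \right)} = \frac{2 \left(6 + A\right)}{16 - 3 A}$ ($r{\left(A \right)} = 2 \frac{A + 6}{A - \left(-16 + 4 A\right)} = 2 \frac{6 + A}{16 - 3 A} = \frac{2 \left(6 + A\right)}{16 - 3 A}$)
$\left(r{\left(-12 \right)} + 140\right) \left(-122\right) = \left(\frac{2 \left(-6 - -12\right)}{-16 + 3 \left(-12\right)} + 140\right) \left(-122\right) = \left(\frac{2 \left(-6 + 12\right)}{-16 - 36} + 140\right) \left(-122\right) = \left(2 \frac{1}{-52} \cdot 6 + 140\right) \left(-122\right) = \left(2 \left(- \frac{1}{52}\right) 6 + 140\right) \left(-122\right) = \left(- \frac{3}{13} + 140\right) \left(-122\right) = \frac{1817}{13} \left(-122\right) = - \frac{221674}{13}$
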